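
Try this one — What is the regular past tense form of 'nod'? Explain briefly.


Apply rule: Double final consonant and add -ed. 'nod' becomes 'nodded'.

nodded


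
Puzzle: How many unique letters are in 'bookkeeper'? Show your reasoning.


Unique letters in 'bookkeeper': {b, e, k, o, p, r} = 6 distinct letters.

6


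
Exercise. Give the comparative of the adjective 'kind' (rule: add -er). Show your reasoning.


Apply comparative formation (add -er): 'kind' -> 'kinder'.

kinder


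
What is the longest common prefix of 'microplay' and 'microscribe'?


Compare from the start: 5 characters match: 'micro'. Mismatch at position 6: 'p' vs 's'.

micro


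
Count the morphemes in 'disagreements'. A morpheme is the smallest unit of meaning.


Decomposition: dis- (prefix) + agree (root) + -ment (suffix) + -s (plural) = 4 morpheme(s)

4 morphemes


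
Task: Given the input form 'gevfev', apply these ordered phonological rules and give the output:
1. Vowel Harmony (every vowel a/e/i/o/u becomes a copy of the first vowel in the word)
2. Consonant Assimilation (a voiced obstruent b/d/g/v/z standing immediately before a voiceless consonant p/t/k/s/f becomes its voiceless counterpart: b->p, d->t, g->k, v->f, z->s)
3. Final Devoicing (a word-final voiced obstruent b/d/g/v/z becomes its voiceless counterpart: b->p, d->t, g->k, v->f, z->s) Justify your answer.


Starting form: 'gevfev'
Rule 1: Vowel Harmony: all vowels already match. No change.
Rule 2: Consonant Assimilation: voiced obstruent before voiceless consonant becomes voiceless ('vf' -> 'ff'). 'gevfev' -> 'geffev'
Rule 3: Final Devoicing: word-final voiced obstruent 'v' becomes voiceless 'f'. 'geffev' -> 'geffef'
Final form: 'geffef'

geffef


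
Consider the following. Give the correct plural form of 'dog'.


Apply rule: Add -s. 'dog' becomes 'dogs'.

dogs


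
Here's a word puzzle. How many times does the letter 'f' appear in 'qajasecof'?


Letter 'f' in 'qajasecof': found at position(s) 9 = 1 occurrence(s).

1


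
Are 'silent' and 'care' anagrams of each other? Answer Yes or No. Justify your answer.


Sorted letters of 'silent': 'eilnst'
Sorted letters of 'care': 'acer'
They do not match.

No


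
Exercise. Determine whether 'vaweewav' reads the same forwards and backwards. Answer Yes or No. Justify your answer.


Forward: 'vaweewav'
Reversed: 'vaweewav'
They are identical.

Yes


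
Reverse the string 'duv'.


Reverse 'duv' character by character: 'vud'.

vud


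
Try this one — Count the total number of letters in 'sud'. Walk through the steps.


Spell out 'sud' and number each letter: s(1), u(2), d(3). Total: 3 letters.

3


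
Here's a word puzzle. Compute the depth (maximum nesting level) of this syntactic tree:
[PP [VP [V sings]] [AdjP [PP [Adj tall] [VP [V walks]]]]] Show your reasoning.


Count bracket nesting levels:
'[' at pos 0: depth = 1
'[' at pos 4: depth = 2
'[' at pos 8: depth = 3
'[' at pos 19: depth = 2
'[' at pos 25: depth = 3
'[' at pos 29: depth = 4
'[' at pos 40: depth = 4
'[' at pos 44: depth = 5
Maximum depth reached: 5

5


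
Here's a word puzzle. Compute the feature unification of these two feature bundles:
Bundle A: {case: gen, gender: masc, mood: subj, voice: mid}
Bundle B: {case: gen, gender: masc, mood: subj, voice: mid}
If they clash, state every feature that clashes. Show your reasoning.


Compare features:
case: A=gen vs B=gen -> unified: gen
gender: A=masc vs B=masc -> unified: masc
mood: A=subj vs B=subj -> unified: subj
voice: A=mid vs B=mid -> unified: mid
No clashes found.

Unified: {case: gen, gender: masc, mood: subj, voice: mid}


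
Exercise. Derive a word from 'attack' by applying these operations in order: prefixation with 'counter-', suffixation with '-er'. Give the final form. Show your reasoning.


Step 1: Add prefix 'counter-' to 'attack' = 'counterattack'
Step 2: Add suffix '-er' to 'counterattack' = 'counterattacker'

counterattacker


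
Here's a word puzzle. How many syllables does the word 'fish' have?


Break 'fish' into syllables: fish -> fish = 1 syllable

1 syllable


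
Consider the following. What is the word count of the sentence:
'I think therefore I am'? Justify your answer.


Split into words: I | think | therefore | I | am = 5 words.

5


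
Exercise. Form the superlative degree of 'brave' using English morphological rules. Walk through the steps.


Apply superlative formation (ends in e: add -st): 'brave' -> 'bravest'.

bravest


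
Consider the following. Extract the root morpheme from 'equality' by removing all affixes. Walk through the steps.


Remove suffix '-ity' from 'equality' to get root 'equal'.

equal


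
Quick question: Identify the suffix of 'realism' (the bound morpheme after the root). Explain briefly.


The word 'realism' = 'real' (root) + '-ism' (suffix). The suffix is '-ism'.

ism


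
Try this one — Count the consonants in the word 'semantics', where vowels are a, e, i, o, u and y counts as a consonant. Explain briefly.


Consonants in 'semantics': s, m, n, t, c, s = 6 consonants.

6


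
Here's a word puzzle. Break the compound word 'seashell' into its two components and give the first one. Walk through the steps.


Split 'seashell' into 'sea' + 'shell'. The first part is 'sea'.

sea


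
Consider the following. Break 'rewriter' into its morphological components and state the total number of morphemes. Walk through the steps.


Step 1: Identify prefix: 're' (meaning: again)
Step 2: Identify root: 'write'
Step 3: Identify suffix(es): 'er'
Decomposition: re- (prefix: again) + write (root) + -er (suffix: one who)
Total morphemes: 3

3 morphemes (re- (prefix: again) + write (root) + -er (suffix: one who))


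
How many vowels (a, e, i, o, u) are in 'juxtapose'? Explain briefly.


Vowels in 'juxtapose': u, a, o, e = 4 vowels.

4


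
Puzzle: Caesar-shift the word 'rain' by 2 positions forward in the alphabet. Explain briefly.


Shift each letter by 2: r -> t, a -> c, i -> k, n -> p. Result: 'tckp'.

tckp


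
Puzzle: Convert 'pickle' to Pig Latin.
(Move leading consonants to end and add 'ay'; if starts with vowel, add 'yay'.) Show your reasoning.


'pickle': move consonant cluster 'p' to end and add 'ay': 'icklepay'.

icklepay


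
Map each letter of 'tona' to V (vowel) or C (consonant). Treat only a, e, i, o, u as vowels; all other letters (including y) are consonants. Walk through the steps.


Letter mapping: t = C, o = V, n = C, a = V.

CVCV


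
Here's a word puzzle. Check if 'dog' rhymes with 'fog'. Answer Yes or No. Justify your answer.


Rime (stressed vowel + following sounds) of 'dog': -og = /ɒg/
Rime of 'fog': -og = /ɒg/
/ɒg/ and /ɒg/ are the same ending sound, so the words rhyme.

Yes


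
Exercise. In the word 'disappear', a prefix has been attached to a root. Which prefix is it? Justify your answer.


The word 'disappear' = 'dis' (prefix) + 'appear' (root). The prefix is 'dis'.

dis


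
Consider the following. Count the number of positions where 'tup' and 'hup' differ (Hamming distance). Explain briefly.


Alignment:
Position 1: 't' vs 'h' = DIFFER
Position 2: 'u' vs 'u' = match
Position 3: 'p' vs 'p' = match
Total differences: 1

1


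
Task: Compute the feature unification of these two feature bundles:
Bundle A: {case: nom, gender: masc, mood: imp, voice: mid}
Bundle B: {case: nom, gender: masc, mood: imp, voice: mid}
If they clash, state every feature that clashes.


Compare features:
case: A=nom vs B=nom -> unified: nom
gender: A=masc vs B=masc -> unified: masc
mood: A=imp vs B=imp -> unified: imp
voice: A=mid vs B=mid -> unified: mid
No clashes found.

Unified: {case: nom, gender: masc, mood: imp, voice: mid}


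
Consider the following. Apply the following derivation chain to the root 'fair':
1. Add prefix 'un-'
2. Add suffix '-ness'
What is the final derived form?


Step 1: Add prefix 'un-' to 'fair' = 'unfair'
Step 2: Add suffix '-ness' to 'unfair' = 'unfairness'

unfairness


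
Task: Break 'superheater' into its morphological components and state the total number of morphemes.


Step 1: Identify prefix: 'super' (meaning: above)
Step 2: Identify root: 'heat'
Step 3: Identify suffix(es): 'er'
Decomposition: super- (prefix: above) + heat (root) + -er (suffix: one who)
Total morphemes: 3

3 morphemes (super- (prefix: above) + heat (root) + -er (suffix: one who))


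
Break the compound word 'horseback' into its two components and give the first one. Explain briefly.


Split 'horseback' into 'horse' + 'back'. The first part is 'horse'.

horse


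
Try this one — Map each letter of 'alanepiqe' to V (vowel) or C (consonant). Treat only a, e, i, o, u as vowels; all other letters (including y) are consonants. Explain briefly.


Letter mapping: a = V, l = C, a = V, n = C, e = V, p = C, i = V, q = C, e = V.

VCVCVCVCV


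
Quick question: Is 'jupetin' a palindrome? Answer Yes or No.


Forward: 'jupetin'
Reversed: 'nitepuj'
They differ.

No


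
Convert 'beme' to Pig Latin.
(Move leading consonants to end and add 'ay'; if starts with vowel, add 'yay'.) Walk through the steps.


'beme': move consonant cluster 'b' to end and add 'ay': 'emebay'.

emebay


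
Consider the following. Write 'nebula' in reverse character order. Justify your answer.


Reverse 'nebula' character by character: 'aluben'.

aluben


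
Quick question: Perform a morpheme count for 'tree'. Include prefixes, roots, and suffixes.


Decomposition: tree (free morpheme) = 1 morpheme(s)

1 morphemes


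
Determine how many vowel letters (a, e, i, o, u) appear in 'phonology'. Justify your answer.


Vowels in 'phonology': o, o, o = 3 vowels.

3


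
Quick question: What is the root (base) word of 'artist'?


Remove suffix '-ist' from 'artist' to get root 'art'.

art


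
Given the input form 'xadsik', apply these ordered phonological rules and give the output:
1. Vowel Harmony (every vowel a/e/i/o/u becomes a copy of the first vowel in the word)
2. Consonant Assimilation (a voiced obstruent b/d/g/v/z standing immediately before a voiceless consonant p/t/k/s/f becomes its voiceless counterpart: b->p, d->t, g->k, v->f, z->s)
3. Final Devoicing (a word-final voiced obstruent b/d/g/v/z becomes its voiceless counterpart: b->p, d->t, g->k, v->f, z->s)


Starting form: 'xadsik'
Rule 1: Vowel Harmony: all vowels become 'a' (matching first vowel). 'xadsik' -> 'xadsak'
Rule 2: Consonant Assimilation: voiced obstruent before voiceless consonant becomes voiceless ('ds' -> 'ts'). 'xadsak' -> 'xatsak'
Rule 3: Final Devoicing: final consonant 'k' is not one of the voiced obstruents b/d/g/v/z. No change.
Final form: 'xatsak'

xatsak


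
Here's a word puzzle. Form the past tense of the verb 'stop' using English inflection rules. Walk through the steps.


Apply rule: Double final consonant and add -ed. 'stop' becomes 'stopped'.

stopped


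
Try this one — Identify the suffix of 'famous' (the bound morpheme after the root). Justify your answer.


The word 'famous' = 'fame' (root) + '-ous' (suffix). The suffix is '-ous'.

ous


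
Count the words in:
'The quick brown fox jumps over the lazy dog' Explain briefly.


Split into words: The | quick | brown | fox | jumps | over | the | lazy | dog = 9 words.

9


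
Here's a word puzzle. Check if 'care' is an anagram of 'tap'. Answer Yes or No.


Sorted letters of 'care': 'acer'
Sorted letters of 'tap': 'apt'
They do not match.

No


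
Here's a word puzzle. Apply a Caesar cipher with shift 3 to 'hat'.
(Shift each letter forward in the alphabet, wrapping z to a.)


Shift each letter by 3: h -> k, a -> d, t -> w. Result: 'kdw'.

kdw


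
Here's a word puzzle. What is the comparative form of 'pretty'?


Apply comparative formation (consonant + y: change y to i, add -er): 'pretty' -> 'prettier'.

prettier


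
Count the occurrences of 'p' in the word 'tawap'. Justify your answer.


Letter 'p' in 'tawap': found at position(s) 5 = 1 occurrence(s).

1


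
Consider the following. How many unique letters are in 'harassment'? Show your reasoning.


Unique letters in 'harassment': {a, e, h, m, n, r, s, t} = 8 distinct letters.

8


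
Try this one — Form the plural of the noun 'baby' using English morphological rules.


Apply rule: Change -y to -ies (consonant + y). 'baby' becomes 'babies'.

babies


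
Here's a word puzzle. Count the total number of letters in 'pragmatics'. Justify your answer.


Spell out 'pragmatics' and number each letter: p(1), r(2), a(3), g(4), m(5), a(6), t(7), i(8), c(9), s(10). Total: 10 letters.

10


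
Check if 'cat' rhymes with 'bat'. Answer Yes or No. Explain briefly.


Rime (stressed vowel + following sounds) of 'cat': -at = /æt/
Rime of 'bat': -at = /æt/
/æt/ and /æt/ are the same ending sound, so the words rhyme.

Yes


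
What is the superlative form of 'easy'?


Apply superlative formation (consonant + y: change y to i, add -est): 'easy' -> 'easiest'.

easiest


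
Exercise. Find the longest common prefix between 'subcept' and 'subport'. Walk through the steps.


Compare from the start: 3 characters match: 'sub'. Mismatch at position 4: 'c' vs 'p'.

sub


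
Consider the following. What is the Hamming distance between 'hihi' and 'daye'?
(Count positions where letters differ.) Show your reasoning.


Alignment:
Position 1: 'h' vs 'd' = DIFFER
Position 2: 'i' vs 'a' = DIFFER
Position 3: 'h' vs 'y' = DIFFER
Position 4: 'i' vs 'e' = DIFFER
Total differences: 4

4


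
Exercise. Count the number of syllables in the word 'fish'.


Break 'fish' into syllables: fish -> fish = 1 syllable

1 syllable


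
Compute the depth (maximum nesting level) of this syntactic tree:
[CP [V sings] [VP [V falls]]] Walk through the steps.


Count bracket nesting levels:
'[' at pos 0: depth = 1
'[' at pos 4: depth = 2
'[' at pos 14: depth = 2
'[' at pos 18: depth = 3
Maximum depth reached: 3

3


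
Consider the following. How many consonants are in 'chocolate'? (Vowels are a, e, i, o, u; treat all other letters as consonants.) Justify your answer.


Consonants in 'chocolate': c, h, c, l, t = 5 consonants.

5


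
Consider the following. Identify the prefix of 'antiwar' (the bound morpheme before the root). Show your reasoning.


The word 'antiwar' = 'anti' (prefix) + 'war' (root). The prefix is 'anti'.

anti


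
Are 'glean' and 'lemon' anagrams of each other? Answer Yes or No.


Sorted letters of 'glean': 'aegln'
Sorted letters of 'lemon': 'elmno'
They do not match.

No


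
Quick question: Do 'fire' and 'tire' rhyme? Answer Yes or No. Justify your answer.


Rime (stressed vowel + following sounds) of 'fire': -ire = /aɪər/
Rime of 'tire': -ire = /aɪər/
/aɪər/ and /aɪər/ are the same ending sound, so the words rhyme.

Yes


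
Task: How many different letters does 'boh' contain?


Unique letters in 'boh': {b, h, o} = 3 distinct letters.

3


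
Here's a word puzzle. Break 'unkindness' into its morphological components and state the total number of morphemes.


Step 1: Identify prefix: 'un' (meaning: not/reverse)
Step 2: Identify root: 'kind'
Step 3: Identify suffix(es): 'ness'
Decomposition: un- (prefix: not/reverse) + kind (root) + -ness (suffix: state of)
Total morphemes: 3

3 morphemes (un- (prefix: not/reverse) + kind (root) + -ness (suffix: state of))


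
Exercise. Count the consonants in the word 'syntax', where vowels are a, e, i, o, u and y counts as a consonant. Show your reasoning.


Consonants in 'syntax': s, y, n, t, x = 5 consonants.

5


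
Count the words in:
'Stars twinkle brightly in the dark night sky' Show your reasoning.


Split into words: Stars | twinkle | brightly | in | the | dark | night | sky = 8 words.

8


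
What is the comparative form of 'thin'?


Apply comparative formation (double final consonant, add -er): 'thin' -> 'thinner'.

thinner


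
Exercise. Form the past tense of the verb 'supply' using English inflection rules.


Apply rule: Change -y to -ied. 'supply' becomes 'supplied'.

supplied


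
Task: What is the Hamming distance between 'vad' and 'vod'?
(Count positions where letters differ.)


Alignment:
Position 1: 'v' vs 'v' = match
Position 2: 'a' vs 'o' = DIFFER
Position 3: 'd' vs 'd' = match
Total differences: 1

1


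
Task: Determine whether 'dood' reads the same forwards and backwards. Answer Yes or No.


Forward: 'dood'
Reversed: 'dood'
They are identical.

Yes


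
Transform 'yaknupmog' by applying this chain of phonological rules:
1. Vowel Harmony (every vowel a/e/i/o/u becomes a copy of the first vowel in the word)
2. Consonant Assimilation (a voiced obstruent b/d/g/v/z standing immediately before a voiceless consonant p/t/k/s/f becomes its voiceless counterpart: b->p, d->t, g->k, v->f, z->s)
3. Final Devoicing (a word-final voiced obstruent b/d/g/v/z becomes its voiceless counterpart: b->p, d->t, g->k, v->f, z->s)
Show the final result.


Starting form: 'yaknupmog'
Rule 1: Vowel Harmony: all vowels become 'a' (matching first vowel). 'yaknupmog' -> 'yaknapmag'
Rule 2: Consonant Assimilation: no voiced obstruent (b/d/g/v/z) stands immediately before a voiceless consonant (p/t/k/s/f). No change.
Rule 3: Final Devoicing: word-final voiced obstruent 'g' becomes voiceless 'k'. 'yaknapmag' -> 'yaknapmak'
Final form: 'yaknapmak'

yaknapmak


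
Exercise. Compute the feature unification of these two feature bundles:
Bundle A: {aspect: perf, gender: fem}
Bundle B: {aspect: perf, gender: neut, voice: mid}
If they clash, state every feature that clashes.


Compare features:
aspect: A=perf vs B=perf -> unified: perf
gender: A=fem vs B=neut -> CLASH
voice: A=_ vs B=mid -> unified: mid
Clash detected on feature 'gender' (fem vs neut); unification fails.

CLASH on 'gender' (fem vs neut)


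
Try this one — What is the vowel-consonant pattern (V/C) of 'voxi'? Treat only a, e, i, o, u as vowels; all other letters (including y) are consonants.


Letter mapping: v = C, o = V, x = C, i = V.

CVCV


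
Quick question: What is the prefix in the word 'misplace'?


The word 'misplace' = 'mis' (prefix) + 'place' (root). The prefix is 'mis'.

mis


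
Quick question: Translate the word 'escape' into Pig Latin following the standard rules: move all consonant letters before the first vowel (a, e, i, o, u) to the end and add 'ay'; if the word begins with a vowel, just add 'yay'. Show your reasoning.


'escape' starts with a vowel, so add 'yay': 'escapeyay'.

escapeyay


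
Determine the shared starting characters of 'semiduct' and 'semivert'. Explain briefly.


Compare from the start: 4 characters match: 'semi'. Mismatch at position 5: 'd' vs 'v'.

semi


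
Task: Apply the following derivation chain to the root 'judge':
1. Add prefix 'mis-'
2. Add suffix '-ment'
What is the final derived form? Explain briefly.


Step 1: Add prefix 'mis-' to 'judge' = 'misjudge'
Step 2: Add suffix '-ment' to 'misjudge' = 'misjudgment'

misjudgment


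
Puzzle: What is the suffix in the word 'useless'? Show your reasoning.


The word 'useless' = 'use' (root) + '-less' (suffix). The suffix is '-less'.

less


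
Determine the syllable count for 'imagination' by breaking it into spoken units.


Break 'imagination' into syllables: i-mag-i-na-tion -> i | mag | i | na | tion = 5 syllables

5 syllables


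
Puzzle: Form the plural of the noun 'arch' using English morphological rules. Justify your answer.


Apply rule: Add -es (sibilant/fricative ending). 'arch' becomes 'arches'.

arches


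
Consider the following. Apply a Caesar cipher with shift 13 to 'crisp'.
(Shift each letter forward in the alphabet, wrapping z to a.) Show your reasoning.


Shift each letter by 13: c -> p, r -> e, i -> v, s -> f, p -> c. Result: 'pevfc'.

pevfc


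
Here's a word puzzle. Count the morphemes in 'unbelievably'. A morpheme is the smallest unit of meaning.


Decomposition: un- (prefix) + believe (root) + -able (suffix) + -ly (suffix) = 4 morpheme(s)

4 morphemes


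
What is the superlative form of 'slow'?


Apply superlative formation (add -est): 'slow' -> 'slowest'.

slowest


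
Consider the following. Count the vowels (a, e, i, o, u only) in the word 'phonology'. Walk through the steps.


Vowels in 'phonology': o, o, o = 3 vowels.

3


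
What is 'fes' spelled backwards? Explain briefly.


Reverse 'fes' character by character: 'sef'.

sef


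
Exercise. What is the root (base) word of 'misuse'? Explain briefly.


Remove prefix 'mis' from 'misuse' to get root 'use'.

use


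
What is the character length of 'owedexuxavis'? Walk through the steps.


Spell out 'owedexuxavis' and number each letter: o(1), w(2), e(3), d(4), e(5), x(6), u(7), x(8), a(9), v(10), i(11), s(12). Total: 12 letters.

12


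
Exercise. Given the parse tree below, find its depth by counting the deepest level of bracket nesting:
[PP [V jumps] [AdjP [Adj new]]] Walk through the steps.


Count bracket nesting levels:
'[' at pos 0: depth = 1
'[' at pos 4: depth = 2
'[' at pos 14: depth = 2
'[' at pos 20: depth = 3
Maximum depth reached: 3

3


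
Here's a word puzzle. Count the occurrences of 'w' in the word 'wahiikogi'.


Letter 'w' in 'wahiikogi': found at position(s) 1 = 1 occurrence(s).

1


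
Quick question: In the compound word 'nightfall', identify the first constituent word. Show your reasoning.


Split 'nightfall' into 'night' + 'fall'. The first part is 'night'.

night


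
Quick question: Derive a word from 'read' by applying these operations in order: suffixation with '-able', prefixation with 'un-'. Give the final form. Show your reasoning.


Step 1: Add suffix '-able' to 'read' = 'readable'
Step 2: Add prefix 'un-' to 'readable' = 'unreadable'

unreadable


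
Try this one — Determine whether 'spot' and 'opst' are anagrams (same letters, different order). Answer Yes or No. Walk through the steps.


Sorted letters of 'spot': 'opst'
Sorted letters of 'opst': 'opst'
They match.

Yes


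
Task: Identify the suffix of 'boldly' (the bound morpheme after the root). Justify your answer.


The word 'boldly' = 'bold' (root) + '-ly' (suffix). The suffix is '-ly'.

ly


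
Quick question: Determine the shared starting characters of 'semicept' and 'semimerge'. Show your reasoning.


Compare from the start: 4 characters match: 'semi'. Mismatch at position 5: 'c' vs 'm'.

semi


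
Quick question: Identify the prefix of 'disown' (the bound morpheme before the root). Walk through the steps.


The word 'disown' = 'dis' (prefix) + 'own' (root). The prefix is 'dis'.

dis


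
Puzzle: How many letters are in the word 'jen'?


Spell out 'jen' and number each letter: j(1), e(2), n(3). Total: 3 letters.

3


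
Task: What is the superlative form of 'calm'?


Apply superlative formation (add -est): 'calm' -> 'calmest'.

calmest


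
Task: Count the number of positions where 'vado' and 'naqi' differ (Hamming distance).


Alignment:
Position 1: 'v' vs 'n' = DIFFER
Position 2: 'a' vs 'a' = match
Position 3: 'd' vs 'q' = DIFFER
Position 4: 'o' vs 'i' = DIFFER
Total differences: 3

3


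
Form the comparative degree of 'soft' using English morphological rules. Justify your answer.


Apply comparative formation (add -er): 'soft' -> 'softer'.

softer


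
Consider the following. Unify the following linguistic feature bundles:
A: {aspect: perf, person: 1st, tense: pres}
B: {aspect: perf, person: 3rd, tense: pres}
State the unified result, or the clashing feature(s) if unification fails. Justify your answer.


Compare features:
aspect: A=perf vs B=perf -> unified: perf
person: A=1st vs B=3rd -> CLASH
tense: A=pres vs B=pres -> unified: pres
Clash detected on feature 'person' (1st vs 3rd); unification fails.

CLASH on 'person' (1st vs 3rd)


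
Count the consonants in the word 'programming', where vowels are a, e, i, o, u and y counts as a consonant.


Consonants in 'programming': p, r, g, r, m, m, n, g = 8 consonants.

8


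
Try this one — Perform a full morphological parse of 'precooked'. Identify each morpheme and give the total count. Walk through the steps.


Step 1: Identify prefix: 'pre' (meaning: before)
Step 2: Identify root: 'cook'
Step 3: Identify suffix(es): 'ed'
Decomposition: pre- (prefix: before) + cook (root) + -ed (suffix: past)
Total morphemes: 3

3 morphemes (pre- (prefix: before) + cook (root) + -ed (suffix: past))


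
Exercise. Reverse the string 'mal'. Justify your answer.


Reverse 'mal' character by character: 'lam'.

lam


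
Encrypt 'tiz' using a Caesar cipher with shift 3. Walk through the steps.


Shift each letter by 3: t -> w, i -> l, z -> c. Result: 'wlc'.

wlc


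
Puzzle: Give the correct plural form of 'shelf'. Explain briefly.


Apply rule: Change -f to -ves. 'shelf' becomes 'shelves'.

shelves


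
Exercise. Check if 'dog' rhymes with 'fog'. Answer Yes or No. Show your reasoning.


Rime (stressed vowel + following sounds) of 'dog': -og = /ɒg/
Rime of 'fog': -og = /ɒg/
/ɒg/ and /ɒg/ are the same ending sound, so the words rhyme.

Yes


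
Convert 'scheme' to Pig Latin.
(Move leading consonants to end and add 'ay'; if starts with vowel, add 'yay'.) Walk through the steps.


'scheme': move consonant cluster 'sch' to end and add 'ay': 'emeschay'.

emeschay


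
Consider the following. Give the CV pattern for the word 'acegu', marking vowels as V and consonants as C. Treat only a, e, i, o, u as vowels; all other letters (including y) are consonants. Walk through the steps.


Letter mapping: a = V, c = C, e = V, g = C, u = V.

VCVCV


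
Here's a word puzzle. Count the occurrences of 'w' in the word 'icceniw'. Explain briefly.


Letter 'w' in 'icceniw': found at position(s) 7 = 1 occurrence(s).

1


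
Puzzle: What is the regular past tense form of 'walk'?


Apply rule: Add -ed. 'walk' becomes 'walked'.

walked


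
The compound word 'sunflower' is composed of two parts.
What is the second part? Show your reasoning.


Split 'sunflower' into 'sun' + 'flower'. The second part is 'flower'.

flower


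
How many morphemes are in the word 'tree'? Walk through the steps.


Decomposition: tree (free morpheme) = 1 morpheme(s)

1 morphemes


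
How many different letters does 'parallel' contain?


Unique letters in 'parallel': {a, e, l, p, r} = 5 distinct letters.

5


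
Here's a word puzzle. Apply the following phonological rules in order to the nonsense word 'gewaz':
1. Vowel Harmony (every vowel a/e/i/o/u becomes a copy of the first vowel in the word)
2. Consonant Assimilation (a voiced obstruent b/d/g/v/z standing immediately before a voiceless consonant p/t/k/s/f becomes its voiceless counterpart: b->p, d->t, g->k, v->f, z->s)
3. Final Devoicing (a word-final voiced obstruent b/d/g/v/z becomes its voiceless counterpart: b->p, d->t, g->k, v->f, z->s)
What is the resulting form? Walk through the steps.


Starting form: 'gewaz'
Rule 1: Vowel Harmony: all vowels become 'e' (matching first vowel). 'gewaz' -> 'gewez'
Rule 2: Consonant Assimilation: no voiced obstruent (b/d/g/v/z) stands immediately before a voiceless consonant (p/t/k/s/f). No change.
Rule 3: Final Devoicing: word-final voiced obstruent 'z' becomes voiceless 's'. 'gewez' -> 'gewes'
Final form: 'gewes'

gewes


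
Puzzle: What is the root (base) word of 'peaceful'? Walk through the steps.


Remove suffix '-ful' from 'peaceful' to get root 'peace'.

peace


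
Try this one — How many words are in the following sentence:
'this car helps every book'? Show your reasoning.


Split into words: this | car | helps | every | book = 5 words.

5


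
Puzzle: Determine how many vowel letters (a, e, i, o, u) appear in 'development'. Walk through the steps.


Vowels in 'development': e, e, o, e = 4 vowels.

4


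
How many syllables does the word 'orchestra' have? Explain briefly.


Break 'orchestra' into syllables: or-ches-tra -> or | ches | tra = 3 syllables

3 syllables


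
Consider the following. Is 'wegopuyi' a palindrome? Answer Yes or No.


Forward: 'wegopuyi'
Reversed: 'iyupogew'
They differ.

No


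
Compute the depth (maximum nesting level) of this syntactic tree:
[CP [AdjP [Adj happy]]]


Count bracket nesting levels:
'[' at pos 0: depth = 1
'[' at pos 4: depth = 2
'[' at pos 10: depth = 3
Maximum depth reached: 3

3


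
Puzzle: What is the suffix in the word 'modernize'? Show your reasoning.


The word 'modernize' = 'modern' (root) + '-ize' (suffix). The suffix is '-ize'.

ize


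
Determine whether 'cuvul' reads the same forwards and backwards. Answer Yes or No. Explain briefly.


Forward: 'cuvul'
Reversed: 'luvuc'
They differ.

No


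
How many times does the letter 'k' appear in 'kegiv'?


Letter 'k' in 'kegiv': found at position(s) 1 = 1 occurrence(s).

1


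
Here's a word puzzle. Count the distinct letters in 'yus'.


Unique letters in 'yus': {s, u, y} = 3 distinct letters.

3


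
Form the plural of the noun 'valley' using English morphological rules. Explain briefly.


Apply rule: Add -s. 'valley' becomes 'valleys'.

valleys


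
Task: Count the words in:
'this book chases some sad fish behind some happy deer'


Split into words: this | book | chases | some | sad | fish | behind | some | happy | deer = 10 words.

10


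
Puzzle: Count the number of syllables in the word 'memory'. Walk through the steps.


Break 'memory' into syllables: mem-o-ry -> mem | o | ry = 3 syllables

3 syllables


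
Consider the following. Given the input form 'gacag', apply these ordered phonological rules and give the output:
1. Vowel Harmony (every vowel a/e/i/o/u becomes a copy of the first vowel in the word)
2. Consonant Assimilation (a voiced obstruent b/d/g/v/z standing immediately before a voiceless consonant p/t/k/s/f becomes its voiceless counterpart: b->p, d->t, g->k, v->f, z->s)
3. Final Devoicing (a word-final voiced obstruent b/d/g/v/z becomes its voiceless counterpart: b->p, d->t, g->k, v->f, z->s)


Starting form: 'gacag'
Rule 1: Vowel Harmony: all vowels already match. No change.
Rule 2: Consonant Assimilation: no voiced obstruent (b/d/g/v/z) stands immediately before a voiceless consonant (p/t/k/s/f). No change.
Rule 3: Final Devoicing: word-final voiced obstruent 'g' becomes voiceless 'k'. 'gacag' -> 'gacak'
Final form: 'gacak'

gacak


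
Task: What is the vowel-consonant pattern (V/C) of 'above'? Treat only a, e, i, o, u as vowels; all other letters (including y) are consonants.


Letter mapping: a = V, b = C, o = V, v = C, e = V.

VCVCV


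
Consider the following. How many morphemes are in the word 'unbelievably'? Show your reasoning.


Decomposition: un- (prefix) + believe (root) + -able (suffix) + -ly (suffix) = 4 morpheme(s)

4 morphemes


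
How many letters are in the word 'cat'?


Spell out 'cat' and number each letter: c(1), a(2), t(3). Total: 3 letters.

3


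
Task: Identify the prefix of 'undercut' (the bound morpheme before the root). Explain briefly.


The word 'undercut' = 'under' (prefix) + 'cut' (root). The prefix is 'under'.

under


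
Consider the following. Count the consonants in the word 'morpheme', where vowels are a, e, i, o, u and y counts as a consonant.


Consonants in 'morpheme': m, r, p, h, m = 5 consonants.

5


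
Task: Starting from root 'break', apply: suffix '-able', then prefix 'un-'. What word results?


Step 1: Add suffix '-able' to 'break' = 'breakable'
Step 2: Add prefix 'un-' to 'breakable' = 'unbreakable'

unbreakable


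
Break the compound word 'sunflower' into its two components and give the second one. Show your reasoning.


Split 'sunflower' into 'sun' + 'flower'. The second part is 'flower'.

flower


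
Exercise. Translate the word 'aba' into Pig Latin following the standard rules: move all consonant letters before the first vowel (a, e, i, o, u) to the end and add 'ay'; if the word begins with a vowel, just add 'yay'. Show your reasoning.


'aba' starts with a vowel, so add 'yay': 'abayay'.

abayay


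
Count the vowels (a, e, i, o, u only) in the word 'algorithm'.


Vowels in 'algorithm': a, o, i = 3 vowels.

3


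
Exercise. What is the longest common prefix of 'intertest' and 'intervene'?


Compare from the start: 5 characters match: 'inter'. Mismatch at position 6: 't' vs 'v'.

inter


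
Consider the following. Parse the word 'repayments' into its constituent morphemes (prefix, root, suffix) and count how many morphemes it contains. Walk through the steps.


Step 1: Identify prefix: 're' (meaning: again)
Step 2: Identify root: 'pay'
Step 3: Identify suffix(es): 'ment, s'
Decomposition: re- (prefix: again) + pay (root) + -ment (suffix: action/result) + -s (plural)
Total morphemes: 4

4 morphemes (re- (prefix: again) + pay (root) + -ment (suffix: action/result) + -s (plural))


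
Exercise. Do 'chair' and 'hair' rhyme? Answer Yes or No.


Rime (stressed vowel + following sounds) of 'chair': -air = /ɛər/
Rime of 'hair': -air = /ɛər/
/ɛər/ and /ɛər/ are the same ending sound, so the words rhyme.

Yes


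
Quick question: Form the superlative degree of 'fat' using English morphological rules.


Apply superlative formation (double final consonant, add -est): 'fat' -> 'fattest'.

fattest


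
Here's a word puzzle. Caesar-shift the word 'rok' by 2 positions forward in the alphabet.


Shift each letter by 2: r -> t, o -> q, k -> m. Result: 'tqm'.

tqm


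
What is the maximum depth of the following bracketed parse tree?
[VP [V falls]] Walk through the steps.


Count bracket nesting levels:
'[' at pos 0: depth = 1
'[' at pos 4: depth = 2
Maximum depth reached: 2

2


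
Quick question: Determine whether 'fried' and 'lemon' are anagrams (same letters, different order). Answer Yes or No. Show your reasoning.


Sorted letters of 'fried': 'defir'
Sorted letters of 'lemon': 'elmno'
They do not match.

No


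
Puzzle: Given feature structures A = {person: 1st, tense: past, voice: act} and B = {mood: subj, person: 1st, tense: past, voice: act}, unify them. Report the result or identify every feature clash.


Compare features:
mood: A=_ vs B=subj -> unified: subj
person: A=1st vs B=1st -> unified: 1st
tense: A=past vs B=past -> unified: past
voice: A=act vs B=act -> unified: act
No clashes found.

Unified: {mood: subj, person: 1st, tense: past, voice: act}


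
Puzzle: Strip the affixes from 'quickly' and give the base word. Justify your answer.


Remove suffix '-ly' from 'quickly' to get root 'quick'.

quick


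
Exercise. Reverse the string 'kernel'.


Reverse 'kernel' character by character: 'lenrek'.

lenrek


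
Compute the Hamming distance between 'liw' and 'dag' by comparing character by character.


Alignment:
Position 1: 'l' vs 'd' = DIFFER
Position 2: 'i' vs 'a' = DIFFER
Position 3: 'w' vs 'g' = DIFFER
Total differences: 3

3


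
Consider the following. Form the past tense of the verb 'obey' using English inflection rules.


Apply rule: Add -ed. 'obey' becomes 'obeyed'.

obeyed


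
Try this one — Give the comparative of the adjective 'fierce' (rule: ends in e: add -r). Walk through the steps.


Apply comparative formation (ends in e: add -r): 'fierce' -> 'fiercer'.

fiercer


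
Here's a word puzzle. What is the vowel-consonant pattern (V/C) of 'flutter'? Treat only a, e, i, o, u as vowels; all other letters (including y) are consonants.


Letter mapping: f = C, l = C, u = V, t = C, t = C, e = V, r = C.

CCVCCVC


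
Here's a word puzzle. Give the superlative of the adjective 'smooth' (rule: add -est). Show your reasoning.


Apply superlative formation (add -est): 'smooth' -> 'smoothest'.

smoothest


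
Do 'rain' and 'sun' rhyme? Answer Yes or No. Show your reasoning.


Rime (stressed vowel + following sounds) of 'rain': -ain = /eɪn/
Rime of 'sun': -un = /ʌn/
/eɪn/ and /ʌn/ are different ending sounds, so the words do not rhyme.

No


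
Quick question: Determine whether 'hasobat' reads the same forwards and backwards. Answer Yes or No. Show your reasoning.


Forward: 'hasobat'
Reversed: 'tabosah'
They differ.

No


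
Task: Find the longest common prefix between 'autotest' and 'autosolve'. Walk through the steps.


Compare from the start: 4 characters match: 'auto'. Mismatch at position 5: 't' vs 's'.

auto


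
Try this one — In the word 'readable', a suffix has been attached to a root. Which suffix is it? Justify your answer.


The word 'readable' = 'read' (root) + '-able' (suffix). The suffix is '-able'.

able


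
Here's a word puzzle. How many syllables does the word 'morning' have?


Break 'morning' into syllables: morn-ing -> morn | ing = 2 syllables

2 syllables


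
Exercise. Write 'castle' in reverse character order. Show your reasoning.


Reverse 'castle' character by character: 'eltsac'.

eltsac


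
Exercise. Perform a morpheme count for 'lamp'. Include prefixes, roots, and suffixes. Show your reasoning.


Decomposition: lamp (free morpheme) = 1 morpheme(s)

1 morphemes


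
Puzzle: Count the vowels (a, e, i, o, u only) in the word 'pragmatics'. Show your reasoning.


Vowels in 'pragmatics': a, a, i = 3 vowels.

3


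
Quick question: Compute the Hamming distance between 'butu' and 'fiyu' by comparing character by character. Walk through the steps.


Alignment:
Position 1: 'b' vs 'f' = DIFFER
Position 2: 'u' vs 'i' = DIFFER
Position 3: 't' vs 'y' = DIFFER
Position 4: 'u' vs 'u' = match
Total differences: 3

3


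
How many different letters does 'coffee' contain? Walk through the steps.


Unique letters in 'coffee': {c, e, f, o} = 4 distinct letters.

4


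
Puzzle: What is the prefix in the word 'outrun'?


The word 'outrun' = 'out' (prefix) + 'run' (root). The prefix is 'out'.

out


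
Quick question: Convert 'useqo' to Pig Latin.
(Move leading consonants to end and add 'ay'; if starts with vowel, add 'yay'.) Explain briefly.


'useqo' starts with a vowel, so add 'yay': 'useqoyay'.

useqoyay


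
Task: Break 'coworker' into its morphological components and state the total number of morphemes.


Step 1: Identify prefix: 'co' (meaning: together)
Step 2: Identify root: 'work'
Step 3: Identify suffix(es): 'er'
Decomposition: co- (prefix: together) + work (root) + -er (suffix: one who)
Total morphemes: 3

3 morphemes (co- (prefix: together) + work (root) + -er (suffix: one who))


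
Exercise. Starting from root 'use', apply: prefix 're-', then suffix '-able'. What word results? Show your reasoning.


Step 1: Add prefix 're-' to 'use' = 'reuse'
Step 2: Add suffix '-able' to 'reuse' = 'reusable'

reusable


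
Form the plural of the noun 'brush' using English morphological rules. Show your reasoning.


Apply rule: Add -es (sibilant/fricative ending). 'brush' becomes 'brushes'.

brushes


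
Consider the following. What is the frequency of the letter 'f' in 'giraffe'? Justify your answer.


Letter 'f' in 'giraffe': found at position(s) 5, 6 = 2 occurrence(s).

2


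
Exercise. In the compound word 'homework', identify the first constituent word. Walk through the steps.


Split 'homework' into 'home' + 'work'. The first part is 'home'.

home


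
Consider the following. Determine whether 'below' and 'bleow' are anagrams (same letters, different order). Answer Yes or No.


Sorted letters of 'below': 'below'
Sorted letters of 'bleow': 'below'
They match.

Yes


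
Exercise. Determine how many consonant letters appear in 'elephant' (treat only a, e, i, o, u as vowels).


Consonants in 'elephant': l, p, h, n, t = 5 consonants.

5
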